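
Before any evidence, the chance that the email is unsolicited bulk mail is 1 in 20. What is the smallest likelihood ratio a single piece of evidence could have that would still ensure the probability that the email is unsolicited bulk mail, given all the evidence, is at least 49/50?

931

Prior odds = 0.05/0.95 = 1/19.
Target odds = 0.98/0.02 = 49.
Required Bayes factor = 49 ÷ (1/19) = 931.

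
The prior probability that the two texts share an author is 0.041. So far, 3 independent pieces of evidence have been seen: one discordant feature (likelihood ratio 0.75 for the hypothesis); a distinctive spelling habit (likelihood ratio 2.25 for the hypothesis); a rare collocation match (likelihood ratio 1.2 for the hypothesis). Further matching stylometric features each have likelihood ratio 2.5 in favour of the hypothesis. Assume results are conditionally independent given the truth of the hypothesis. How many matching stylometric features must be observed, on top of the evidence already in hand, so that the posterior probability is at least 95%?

6

Prior odds = 0.041/0.959 = 41/959.
Combined Bayes factor of the evidence already in hand = 0.75 × 2.25 × 1.2 = 2.025.
Odds after that evidence = (41/959) × 2.025 = 3321/38360.
Target odds = 0.95/0.05 = 19.
Need 2.5ⁿ ≥ 19 ÷ (3321/38360) = 728840/3321.
2.5⁵ = 97.65625 falls short of 728840/3321 but 2.5⁶ = 244.140625 reaches it, so n = 6.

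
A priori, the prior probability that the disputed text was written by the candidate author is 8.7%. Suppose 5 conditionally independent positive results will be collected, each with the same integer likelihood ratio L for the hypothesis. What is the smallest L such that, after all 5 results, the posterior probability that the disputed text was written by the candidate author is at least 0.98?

Prior odds = 0.087/0.913 = 87/913.
Target odds = 0.98/0.02 = 49.
Need L⁵ ≥ 49 ÷ (87/913) = 44737/87.
3⁵ = 243 < 44737/87 ≤ 1024 = 4⁵, so L = 4.

4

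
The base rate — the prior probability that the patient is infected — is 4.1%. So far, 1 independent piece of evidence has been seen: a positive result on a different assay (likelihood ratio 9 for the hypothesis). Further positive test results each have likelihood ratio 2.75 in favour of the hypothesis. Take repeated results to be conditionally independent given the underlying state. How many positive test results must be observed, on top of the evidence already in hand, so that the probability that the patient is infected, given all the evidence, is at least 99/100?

Prior odds = 0.041/0.959 = 41/959.
Bayes factor of the evidence already in hand = 9.
Odds after that evidence = (41/959) × 9 = 369/959.
Target odds = 0.99/0.01 = 99.
Need 2.75ⁿ ≥ 99 ÷ (369/959) = 10549/41.
2.75⁵ = 161051/1024 falls short of 10549/41 but 2.75⁶ = 1771561/4096 reaches it, so n = 6.

6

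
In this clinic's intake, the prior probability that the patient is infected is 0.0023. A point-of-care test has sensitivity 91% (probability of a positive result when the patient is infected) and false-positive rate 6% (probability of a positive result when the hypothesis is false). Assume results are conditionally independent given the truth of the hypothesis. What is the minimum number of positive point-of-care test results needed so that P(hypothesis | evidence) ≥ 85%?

3

Prior odds: 0.0023 ÷ 0.9977 = 23/9977.
Likelihood ratio of a positive result = 0.91/0.06 = 91/6.
Target posterior odds = 0.85/0.15 = 17/3.
Need (23/9977) × (91/6)ⁿ ≥ 17/3, i.e. (91/6)ⁿ ≥ 169609/69.
(91/6)² = 8281/36 falls short of 169609/69 but (91/6)³ = 753571/216 reaches it, so n = 3.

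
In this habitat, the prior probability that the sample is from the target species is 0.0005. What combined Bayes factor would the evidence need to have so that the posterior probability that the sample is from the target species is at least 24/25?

47976

Prior odds = 0.0005/0.9995 = 1/1999.
Target odds = 0.96/0.04 = 24.
Required Bayes factor = 24 ÷ (1/1999) = 47976.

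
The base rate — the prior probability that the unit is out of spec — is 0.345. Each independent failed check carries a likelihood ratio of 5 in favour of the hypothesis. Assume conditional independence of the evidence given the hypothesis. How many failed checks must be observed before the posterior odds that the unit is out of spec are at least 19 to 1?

3

Prior odds: 0.345 ÷ 0.655 = 69/131.
Likelihood ratio per failed check = 5.
Target odds = 19.
Require 5ⁿ ≥ 19 ÷ (69/131) = 2489/69.
5² = 25 falls short of 2489/69 but 5³ = 125 reaches it, so n = 3.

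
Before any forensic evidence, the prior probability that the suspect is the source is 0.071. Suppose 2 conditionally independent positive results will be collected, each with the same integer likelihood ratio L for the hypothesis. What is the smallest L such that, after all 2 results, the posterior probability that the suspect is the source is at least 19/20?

16

Prior odds = 0.071/0.929 = 71/929.
Target odds = 0.95/0.05 = 19.
Need L² ≥ 19 ÷ (71/929) = 17651/71.
15² = 225 < 17651/71 ≤ 256 = 16², so L = 16.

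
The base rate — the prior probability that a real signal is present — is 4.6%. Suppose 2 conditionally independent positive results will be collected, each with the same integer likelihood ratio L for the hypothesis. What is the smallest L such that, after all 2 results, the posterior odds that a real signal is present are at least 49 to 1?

32

Prior odds = 0.046/0.954 = 23/477.
Target odds = 49.
Need L² ≥ 49 ÷ (23/477) = 23373/23.
31² = 961 < 23373/23 ≤ 1024 = 32², so L = 32.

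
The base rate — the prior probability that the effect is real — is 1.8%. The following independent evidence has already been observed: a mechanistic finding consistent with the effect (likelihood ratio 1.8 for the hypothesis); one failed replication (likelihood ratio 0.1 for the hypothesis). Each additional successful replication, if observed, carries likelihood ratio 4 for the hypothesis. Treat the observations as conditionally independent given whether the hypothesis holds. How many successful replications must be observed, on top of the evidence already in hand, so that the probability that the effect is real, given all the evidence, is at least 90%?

Prior odds = 0.018/0.982 = 9/491.
Combined Bayes factor of the evidence already in hand = 1.8 × 0.1 = 0.18.
Odds after that evidence = (9/491) × 0.18 = 81/24550.
Target odds = 0.9/0.1 = 9.
Need 4ⁿ ≥ 9 ÷ (81/24550) = 24550/9.
4⁵ = 1024 falls short of 24550/9 but 4⁶ = 4096 reaches it, so n = 6.

6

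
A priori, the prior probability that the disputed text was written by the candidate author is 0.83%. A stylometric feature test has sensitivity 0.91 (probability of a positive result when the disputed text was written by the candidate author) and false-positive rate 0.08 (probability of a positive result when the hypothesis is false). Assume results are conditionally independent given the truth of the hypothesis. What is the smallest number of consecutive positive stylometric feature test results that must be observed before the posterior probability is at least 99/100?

4

Prior odds = 0.0083/0.9917 = 83/9917.
Likelihood ratio of a positive result = 0.91/0.08 = 11.375.
Target posterior odds = 0.99/0.01 = 99.
Require 11.375ⁿ ≥ 99 ÷ (83/9917) = 981783/83.
11.375³ = 753571/512 falls short of 981783/83 but 11.375⁴ = 68574961/4096 reaches it, so n = 4.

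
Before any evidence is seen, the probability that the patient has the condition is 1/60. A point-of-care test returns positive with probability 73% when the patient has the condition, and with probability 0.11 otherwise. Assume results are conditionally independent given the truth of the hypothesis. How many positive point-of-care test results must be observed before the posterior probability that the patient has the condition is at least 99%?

Prior odds: (1/60) ÷ (59/60) = 1/59.
Likelihood ratio of a positive result = 0.73/0.11 = 73/11.
Target posterior odds = 0.99/0.01 = 99.
Require (73/11)ⁿ ≥ 99 ÷ (1/59) = 5841.
(73/11)⁴ = 28398241/14641 falls short of 5841 but (73/11)⁵ ≈12872.1 reaches it, so n = 5.

5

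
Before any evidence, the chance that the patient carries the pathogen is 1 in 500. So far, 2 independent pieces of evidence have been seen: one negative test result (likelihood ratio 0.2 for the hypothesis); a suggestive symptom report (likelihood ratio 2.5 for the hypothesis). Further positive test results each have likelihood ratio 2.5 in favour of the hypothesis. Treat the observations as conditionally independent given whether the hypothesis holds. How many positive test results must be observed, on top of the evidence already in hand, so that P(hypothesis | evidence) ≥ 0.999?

Prior odds = 0.002/0.998 = 1/499.
Combined Bayes factor of the evidence already in hand = 0.2 × 2.5 = 0.5.
Odds after that evidence = (1/499) × 0.5 = 1/998.
Target odds = 0.999/0.001 = 999.
Need 2.5ⁿ ≥ 999 ÷ (1/998) = 997002.
2.5¹⁵ ≈931323 falls short of 997002 but 2.5¹⁶ ≈2.32831e+06 reaches it, so n = 16.

16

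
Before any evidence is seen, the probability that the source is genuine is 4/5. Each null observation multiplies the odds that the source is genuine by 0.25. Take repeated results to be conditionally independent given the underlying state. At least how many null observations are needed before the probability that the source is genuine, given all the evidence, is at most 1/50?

4

Prior odds: 0.8 ÷ 0.2 = 4.
Likelihood ratio per null observation = 0.25.
Target posterior odds = 0.02/0.98 = 1/49.
Need 4 × 0.25ⁿ ≤ 1/49, i.e. 0.25ⁿ ≤ 1/196.
0.25³ = 0.015625 is still above 1/196 but 0.25⁴ = 0.00390625 is at or below it, so n = 4.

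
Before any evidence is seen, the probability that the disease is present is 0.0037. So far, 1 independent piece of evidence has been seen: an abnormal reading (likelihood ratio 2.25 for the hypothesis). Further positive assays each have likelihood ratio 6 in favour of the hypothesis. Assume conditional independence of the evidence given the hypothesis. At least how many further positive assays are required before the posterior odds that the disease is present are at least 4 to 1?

4

Prior odds = 0.0037/0.9963 = 37/9963.
Bayes factor of the evidence already in hand = 2.25.
Odds after that evidence = (37/9963) × 2.25 = 37/4428.
Target odds = 4.
Need 6ⁿ ≥ 4 ÷ (37/4428) = 17712/37.
6³ = 216 falls short of 17712/37 but 6⁴ = 1296 reaches it, so n = 4.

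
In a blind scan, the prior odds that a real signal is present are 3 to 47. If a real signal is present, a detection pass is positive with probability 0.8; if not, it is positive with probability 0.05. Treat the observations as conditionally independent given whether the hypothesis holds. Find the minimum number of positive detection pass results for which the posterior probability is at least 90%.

2

Prior odds = 3/47.
Likelihood ratio of a positive = 0.8/0.05 = 16.
Target posterior odds = 0.9/0.1 = 9.
Require 16ⁿ ≥ 9 ÷ (3/47) = 141.
16¹ = 16 falls short of 141 but 16² = 256 reaches it, so n = 2.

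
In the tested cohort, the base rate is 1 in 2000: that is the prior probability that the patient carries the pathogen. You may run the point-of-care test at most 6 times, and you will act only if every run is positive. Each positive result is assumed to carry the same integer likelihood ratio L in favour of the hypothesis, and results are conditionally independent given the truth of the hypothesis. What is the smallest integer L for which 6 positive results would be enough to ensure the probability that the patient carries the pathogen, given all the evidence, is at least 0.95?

6

Prior odds = 0.0005/0.9995 = 1/1999.
Target odds = 0.95/0.05 = 19.
Need L⁶ ≥ 19 ÷ (1/1999) = 37981.
5⁶ = 15625 < 37981 ≤ 46656 = 6⁶, so L = 6.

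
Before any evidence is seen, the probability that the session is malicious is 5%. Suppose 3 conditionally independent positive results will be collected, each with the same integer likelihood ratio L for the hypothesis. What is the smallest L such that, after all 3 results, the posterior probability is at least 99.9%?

Prior odds = 0.05/0.95 = 1/19.
Target odds = 0.999/0.001 = 999.
Need L³ ≥ 999 ÷ (1/19) = 18981.
26³ = 17576 < 18981 ≤ 19683 = 27³, so L = 27.

27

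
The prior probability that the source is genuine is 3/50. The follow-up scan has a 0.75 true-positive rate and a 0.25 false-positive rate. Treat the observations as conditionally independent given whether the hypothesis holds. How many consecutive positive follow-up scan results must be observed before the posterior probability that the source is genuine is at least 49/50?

7

Prior odds = 0.06/0.94 = 3/47.
Likelihood ratio of a positive result = 0.75/0.25 = 3.
Target posterior odds = 0.98/0.02 = 49.
Need (3/47) × 3ⁿ ≥ 49, i.e. 3ⁿ ≥ 2303/3.
3⁶ = 729 falls short of 2303/3 but 3⁷ = 2187 reaches it, so n = 7.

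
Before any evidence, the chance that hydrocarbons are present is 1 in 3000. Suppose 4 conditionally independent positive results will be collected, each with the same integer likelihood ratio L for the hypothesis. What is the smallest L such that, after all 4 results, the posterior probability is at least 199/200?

28

Prior odds = (1/3000)/(2999/3000) = 1/2999.
Target odds = 0.995/0.005 = 199.
Need L⁴ ≥ 199 ÷ (1/2999) = 596801.
27⁴ = 531441 < 596801 ≤ 614656 = 28⁴, so L = 28.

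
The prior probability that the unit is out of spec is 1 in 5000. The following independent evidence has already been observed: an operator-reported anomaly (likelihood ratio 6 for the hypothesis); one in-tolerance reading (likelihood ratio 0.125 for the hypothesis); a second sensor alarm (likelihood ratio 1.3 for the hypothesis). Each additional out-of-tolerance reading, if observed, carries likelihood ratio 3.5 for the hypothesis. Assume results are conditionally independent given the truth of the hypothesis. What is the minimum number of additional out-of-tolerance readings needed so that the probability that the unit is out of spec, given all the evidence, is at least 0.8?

Prior odds = 0.0002/0.9998 = 1/4999.
Combined Bayes factor of the evidence already in hand = 6 × 0.125 × 1.3 = 0.975.
Odds after that evidence = (1/4999) × 0.975 = 39/199960.
Target odds = 0.8/0.2 = 4.
Need 3.5ⁿ ≥ 4 ÷ (39/199960) = 799840/39.
3.5⁷ = 823543/128 falls short of 799840/39 but 3.5⁸ = 5764801/256 reaches it, so n = 8.

8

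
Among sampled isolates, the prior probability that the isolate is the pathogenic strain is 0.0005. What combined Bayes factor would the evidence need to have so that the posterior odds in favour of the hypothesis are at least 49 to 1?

97951

Prior odds = 0.0005/0.9995 = 1/1999.
Target odds = 49.
Required Bayes factor = 49 ÷ (1/1999) = 97951.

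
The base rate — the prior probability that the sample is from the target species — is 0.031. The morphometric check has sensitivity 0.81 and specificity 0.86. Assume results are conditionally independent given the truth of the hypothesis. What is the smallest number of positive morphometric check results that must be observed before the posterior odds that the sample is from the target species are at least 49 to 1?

5

Prior odds = 0.031/0.969 = 31/969.
False-positive rate = 1 − 0.86 = 0.14; likelihood ratio of a positive = 0.81/0.14 = 81/14.
Target odds = 49.
Need (31/969) × (81/14)ⁿ ≥ 49, i.e. (81/14)ⁿ ≥ 47481/31.
(81/14)⁴ = 43046721/38416 falls short of 47481/31 but (81/14)⁵ ≈6483.13 reaches it, so n = 5.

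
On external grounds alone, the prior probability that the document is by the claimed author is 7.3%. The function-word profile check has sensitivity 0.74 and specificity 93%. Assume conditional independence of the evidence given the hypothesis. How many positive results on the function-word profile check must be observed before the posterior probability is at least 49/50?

3

Prior odds: 0.073 ÷ 0.927 = 73/927.
False-positive rate = 1 − 0.93 = 0.07; likelihood ratio of a positive = 0.74/0.07 = 74/7.
Target posterior odds = 0.98/0.02 = 49.
Need (73/927) × (74/7)ⁿ ≥ 49, i.e. (74/7)ⁿ ≥ 45423/73.
(74/7)² = 5476/49 falls short of 45423/73 but (74/7)³ = 405224/343 reaches it, so n = 3.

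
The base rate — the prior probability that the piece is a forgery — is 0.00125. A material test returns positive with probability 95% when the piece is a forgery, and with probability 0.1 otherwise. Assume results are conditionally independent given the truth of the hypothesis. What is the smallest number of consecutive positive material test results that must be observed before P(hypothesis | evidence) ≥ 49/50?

5

Prior odds: 0.00125 ÷ 0.99875 = 1/799.
Likelihood ratio of a positive result = 0.95/0.1 = 9.5.
Target odds: 0.98 ÷ 0.02 = 49.
Require 9.5ⁿ ≥ 49 ÷ (1/799) = 39151.
9.5⁴ = 8145.0625 falls short of 39151 but 9.5⁵ = 77378.09375 reaches it, so n = 5.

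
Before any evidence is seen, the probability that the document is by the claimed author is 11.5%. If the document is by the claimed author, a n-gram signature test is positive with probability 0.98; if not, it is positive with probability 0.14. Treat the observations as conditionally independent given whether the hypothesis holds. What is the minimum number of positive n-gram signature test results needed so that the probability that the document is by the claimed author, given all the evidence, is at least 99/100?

Prior odds = 0.115/0.885 = 23/177.
Likelihood ratio of a positive = 0.98/0.14 = 7.
Target posterior odds = 0.99/0.01 = 99.
Need (23/177) × 7ⁿ ≥ 99, i.e. 7ⁿ ≥ 17523/23.
7³ = 343 falls short of 17523/23 but 7⁴ = 2401 reaches it, so n = 4.

4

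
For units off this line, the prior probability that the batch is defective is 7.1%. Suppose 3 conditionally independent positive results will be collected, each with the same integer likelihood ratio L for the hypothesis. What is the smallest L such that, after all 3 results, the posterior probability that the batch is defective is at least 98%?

Prior odds = 0.071/0.929 = 71/929.
Target odds = 0.98/0.02 = 49.
Need L³ ≥ 49 ÷ (71/929) = 45521/71.
8³ = 512 < 45521/71 ≤ 729 = 9³, so L = 9.

9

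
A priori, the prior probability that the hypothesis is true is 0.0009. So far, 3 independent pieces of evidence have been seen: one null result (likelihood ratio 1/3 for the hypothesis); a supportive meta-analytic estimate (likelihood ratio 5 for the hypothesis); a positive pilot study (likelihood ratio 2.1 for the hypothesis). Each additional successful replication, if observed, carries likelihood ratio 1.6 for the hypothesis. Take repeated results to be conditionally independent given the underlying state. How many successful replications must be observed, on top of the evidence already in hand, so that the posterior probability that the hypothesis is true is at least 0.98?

21

Prior odds = 0.0009/0.9991 = 9/9991.
Combined Bayes factor of the evidence already in hand = (1/3) × 5 × 2.1 = 3.5.
Odds after that evidence = (9/9991) × 3.5 = 63/19982.
Target odds = 0.98/0.02 = 49.
Need 1.6ⁿ ≥ 49 ÷ (63/19982) = 139874/9.
1.6²⁰ ≈12089.3 falls short of 139874/9 but 1.6²¹ ≈19342.8 reaches it, so n = 21.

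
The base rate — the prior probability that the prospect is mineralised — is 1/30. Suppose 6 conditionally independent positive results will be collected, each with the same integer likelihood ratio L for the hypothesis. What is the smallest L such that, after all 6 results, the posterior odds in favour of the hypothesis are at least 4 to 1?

3

Prior odds = (1/30)/(29/30) = 1/29.
Target odds = 4.
Need L⁶ ≥ 4 ÷ (1/29) = 116.
2⁶ = 64 < 116 ≤ 729 = 3⁶, so L = 3.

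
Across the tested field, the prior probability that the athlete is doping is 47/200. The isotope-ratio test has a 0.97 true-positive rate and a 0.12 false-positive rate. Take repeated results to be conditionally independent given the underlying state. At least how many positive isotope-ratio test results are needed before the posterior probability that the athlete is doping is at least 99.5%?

Prior odds = 0.235/0.765 = 47/153.
Likelihood ratio of a positive result = 0.97/0.12 = 97/12.
Target posterior odds = 0.995/0.005 = 199.
Need (47/153) × (97/12)ⁿ ≥ 199, i.e. (97/12)ⁿ ≥ 30447/47.
(97/12)³ = 912673/1728 falls short of 30447/47 but (97/12)⁴ = 88529281/20736 reaches it, so n = 4.

4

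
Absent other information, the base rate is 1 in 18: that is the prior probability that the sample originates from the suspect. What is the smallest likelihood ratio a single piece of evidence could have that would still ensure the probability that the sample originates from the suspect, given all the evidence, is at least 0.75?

Prior odds = (1/18)/(17/18) = 1/17.
Target odds = 0.75/0.25 = 3.
Required Bayes factor = 3 ÷ (1/17) = 51.

51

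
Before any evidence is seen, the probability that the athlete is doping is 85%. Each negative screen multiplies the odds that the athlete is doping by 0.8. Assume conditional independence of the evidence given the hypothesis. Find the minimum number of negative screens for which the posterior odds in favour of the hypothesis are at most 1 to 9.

Prior odds: 0.85 ÷ 0.15 = 17/3.
Likelihood ratio per negative screen = 0.8.
Target odds = 1/9.
Require 0.8ⁿ ≤ 1/9 ÷ (17/3) = 1/51.
0.8¹⁷ ≈0.022518 is still above 1/51 but 0.8¹⁸ ≈0.0180144 is at or below it, so n = 18.

18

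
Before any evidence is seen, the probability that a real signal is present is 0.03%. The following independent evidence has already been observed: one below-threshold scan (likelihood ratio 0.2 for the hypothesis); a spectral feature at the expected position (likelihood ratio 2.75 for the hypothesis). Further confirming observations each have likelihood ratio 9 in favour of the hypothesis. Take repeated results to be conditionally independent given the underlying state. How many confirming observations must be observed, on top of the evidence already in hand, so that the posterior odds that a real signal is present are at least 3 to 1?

Prior odds = 0.0003/0.9997 = 3/9997.
Combined Bayes factor of the evidence already in hand = 0.2 × 2.75 = 0.55.
Odds after that evidence = (3/9997) × 0.55 = 33/199940.
Target odds = 3.
Need 9ⁿ ≥ 3 ÷ (33/199940) = 199940/11.
9⁴ = 6561 falls short of 199940/11 but 9⁵ = 59049 reaches it, so n = 5.

5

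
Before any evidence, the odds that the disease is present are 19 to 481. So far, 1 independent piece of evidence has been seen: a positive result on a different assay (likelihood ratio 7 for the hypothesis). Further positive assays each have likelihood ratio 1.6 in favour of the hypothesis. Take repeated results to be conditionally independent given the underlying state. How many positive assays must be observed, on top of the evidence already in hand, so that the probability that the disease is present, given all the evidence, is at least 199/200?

Prior odds = 19/481.
Bayes factor of the evidence already in hand = 7.
Odds after that evidence = (19/481) × 7 = 133/481.
Target odds = 0.995/0.005 = 199.
Need 1.6ⁿ ≥ 199 ÷ (133/481) = 95719/133.
1.6¹³ ≈450.36 falls short of 95719/133 but 1.6¹⁴ ≈720.576 reaches it, so n = 14.

14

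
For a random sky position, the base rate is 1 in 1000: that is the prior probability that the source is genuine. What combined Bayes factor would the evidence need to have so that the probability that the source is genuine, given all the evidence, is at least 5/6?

4995

Prior odds = 0.001/0.999 = 1/999.
Target odds = (5/6)/(1/6) = 5.
Required Bayes factor = 5 ÷ (1/999) = 4995.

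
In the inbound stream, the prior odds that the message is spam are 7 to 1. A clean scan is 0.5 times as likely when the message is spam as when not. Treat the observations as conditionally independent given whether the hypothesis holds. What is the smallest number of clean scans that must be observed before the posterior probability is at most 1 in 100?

10

Prior odds = 7.
Likelihood ratio per clean scan = 0.5.
Target posterior odds = 0.01/0.99 = 1/99.
Require 0.5ⁿ ≤ 1/99 ÷ 7 = 1/693.
0.5⁹ = 0.001953125 is still above 1/693 but 0.5¹⁰ = 1/1024 is at or below it, so n = 10.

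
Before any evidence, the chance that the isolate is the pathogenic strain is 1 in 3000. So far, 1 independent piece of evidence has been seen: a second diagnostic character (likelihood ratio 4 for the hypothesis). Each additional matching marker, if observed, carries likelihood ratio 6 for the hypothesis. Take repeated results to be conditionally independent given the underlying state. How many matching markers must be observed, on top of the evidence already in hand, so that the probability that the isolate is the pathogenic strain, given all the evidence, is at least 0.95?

Prior odds = (1/3000)/(2999/3000) = 1/2999.
Bayes factor of the evidence already in hand = 4.
Odds after that evidence = (1/2999) × 4 = 4/2999.
Target odds = 0.95/0.05 = 19.
Need 6ⁿ ≥ 19 ÷ (4/2999) = 14245.25.
6⁵ = 7776 falls short of 14245.25 but 6⁶ = 46656 reaches it, so n = 6.

6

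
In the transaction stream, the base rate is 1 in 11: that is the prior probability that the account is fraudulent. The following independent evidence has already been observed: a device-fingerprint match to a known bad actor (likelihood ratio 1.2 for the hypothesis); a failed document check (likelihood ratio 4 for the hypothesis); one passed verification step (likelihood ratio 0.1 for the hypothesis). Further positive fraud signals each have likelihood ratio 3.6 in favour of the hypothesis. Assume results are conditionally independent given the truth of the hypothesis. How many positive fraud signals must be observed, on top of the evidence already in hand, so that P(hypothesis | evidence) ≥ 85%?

Prior odds = (1/11)/(10/11) = 0.1.
Combined Bayes factor of the evidence already in hand = 1.2 × 4 × 0.1 = 0.48.
Odds after that evidence = 0.1 × 0.48 = 0.048.
Target odds = 0.85/0.15 = 17/3.
Need 3.6ⁿ ≥ 17/3 ÷ 0.048 = 2125/18.
3.6³ = 46.656 falls short of 2125/18 but 3.6⁴ = 167.9616 reaches it, so n = 4.

4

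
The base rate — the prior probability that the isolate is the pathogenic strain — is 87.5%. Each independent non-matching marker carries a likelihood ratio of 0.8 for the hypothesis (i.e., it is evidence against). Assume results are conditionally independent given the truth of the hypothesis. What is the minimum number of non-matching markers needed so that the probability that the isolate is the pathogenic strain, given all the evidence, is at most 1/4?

Prior odds = 0.875/0.125 = 7.
Likelihood ratio per non-matching marker = 0.8.
Target odds: 0.25 ÷ 0.75 = 1/3.
Require 0.8ⁿ ≤ 1/3 ÷ 7 = 1/21.
0.8¹³ ≈0.0549756 is still above 1/21 but 0.8¹⁴ ≈0.0439805 is at or below it, so n = 14.

14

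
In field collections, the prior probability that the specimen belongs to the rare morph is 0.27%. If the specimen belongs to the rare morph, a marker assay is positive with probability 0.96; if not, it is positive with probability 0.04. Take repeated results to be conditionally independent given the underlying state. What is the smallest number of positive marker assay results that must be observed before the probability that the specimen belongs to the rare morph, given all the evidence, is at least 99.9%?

5

Prior odds: 0.0027 ÷ 0.9973 = 27/9973.
Likelihood ratio of a positive = 0.96/0.04 = 24.
Target posterior odds = 0.999/0.001 = 999.
Need (27/9973) × 24ⁿ ≥ 999, i.e. 24ⁿ ≥ 369001.
24⁴ = 331776 falls short of 369001 but 24⁵ = 7962624 reaches it, so n = 5.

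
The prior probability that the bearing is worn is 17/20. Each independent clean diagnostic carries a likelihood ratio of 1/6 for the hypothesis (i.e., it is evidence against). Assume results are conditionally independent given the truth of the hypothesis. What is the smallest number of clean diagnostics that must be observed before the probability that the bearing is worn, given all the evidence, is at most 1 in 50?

Prior odds: 0.85 ÷ 0.15 = 17/3.
Likelihood ratio per clean diagnostic = 1/6.
Target odds: 0.02 ÷ 0.98 = 1/49.
Need (17/3) × (1/6)ⁿ ≤ 1/49, i.e. (1/6)ⁿ ≤ 3/833.
(1/6)³ = 1/216 is still above 3/833 but (1/6)⁴ = 1/1296 is at or below it, so n = 4.

4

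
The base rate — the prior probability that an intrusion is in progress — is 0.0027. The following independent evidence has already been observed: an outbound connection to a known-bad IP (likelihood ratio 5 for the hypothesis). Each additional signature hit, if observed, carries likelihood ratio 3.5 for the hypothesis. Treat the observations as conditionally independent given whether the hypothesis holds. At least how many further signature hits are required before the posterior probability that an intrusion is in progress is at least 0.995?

8

Prior odds = 0.0027/0.9973 = 27/9973.
Bayes factor of the evidence already in hand = 5.
Odds after that evidence = (27/9973) × 5 = 135/9973.
Target odds = 0.995/0.005 = 199.
Need 3.5ⁿ ≥ 199 ÷ (135/9973) = 1984627/135.
3.5⁷ = 823543/128 falls short of 1984627/135 but 3.5⁸ = 5764801/256 reaches it, so n = 8.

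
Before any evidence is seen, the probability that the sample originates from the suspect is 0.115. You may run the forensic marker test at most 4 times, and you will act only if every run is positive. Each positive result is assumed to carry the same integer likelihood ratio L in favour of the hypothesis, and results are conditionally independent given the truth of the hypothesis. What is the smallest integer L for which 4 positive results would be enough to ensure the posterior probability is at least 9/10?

Prior odds = 0.115/0.885 = 23/177.
Target odds = 0.9/0.1 = 9.
Need L⁴ ≥ 9 ÷ (23/177) = 1593/23.
2⁴ = 16 < 1593/23 ≤ 81 = 3⁴, so L = 3.

3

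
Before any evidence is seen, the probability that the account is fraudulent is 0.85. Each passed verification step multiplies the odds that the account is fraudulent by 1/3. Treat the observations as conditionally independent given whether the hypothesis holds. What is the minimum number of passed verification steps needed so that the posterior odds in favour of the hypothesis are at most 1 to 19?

5

Prior odds: 0.85 ÷ 0.15 = 17/3.
Likelihood ratio per passed verification step = 1/3.
Target odds = 1/19.
Need (17/3) × (1/3)ⁿ ≤ 1/19, i.e. (1/3)ⁿ ≤ 3/323.
(1/3)⁴ = 1/81 is still above 3/323 but (1/3)⁵ = 1/243 is at or below it, so n = 5.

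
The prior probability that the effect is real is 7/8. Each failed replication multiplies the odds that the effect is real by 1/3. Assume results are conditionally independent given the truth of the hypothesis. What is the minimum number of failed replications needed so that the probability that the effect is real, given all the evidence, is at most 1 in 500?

8

Prior odds = 0.875/0.125 = 7.
Likelihood ratio per failed replication = 1/3.
Target odds: 0.002 ÷ 0.998 = 1/499.
Need 7 × (1/3)ⁿ ≤ 1/499, i.e. (1/3)ⁿ ≤ 1/3493.
(1/3)⁷ = 1/2187 is still above 1/3493 but (1/3)⁸ = 1/6561 is at or below it, so n = 8.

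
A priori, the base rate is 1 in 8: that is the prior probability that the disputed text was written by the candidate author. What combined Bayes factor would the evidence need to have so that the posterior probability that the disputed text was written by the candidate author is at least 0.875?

Prior odds = 0.125/0.875 = 1/7.
Target odds = 0.875/0.125 = 7.
Required Bayes factor = 7 ÷ (1/7) = 49.

49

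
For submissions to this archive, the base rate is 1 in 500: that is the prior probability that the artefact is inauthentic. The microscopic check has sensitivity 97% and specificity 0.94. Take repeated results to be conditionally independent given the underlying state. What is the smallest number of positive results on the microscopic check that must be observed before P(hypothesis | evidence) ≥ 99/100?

4

Prior odds: 0.002 ÷ 0.998 = 1/499.
False-positive rate = 1 − 0.94 = 0.06; likelihood ratio of a positive = 0.97/0.06 = 97/6.
Target odds: 0.99 ÷ 0.01 = 99.
Require (97/6)ⁿ ≥ 99 ÷ (1/499) = 49401.
(97/6)³ = 912673/216 falls short of 49401 but (97/6)⁴ = 88529281/1296 reaches it, so n = 4.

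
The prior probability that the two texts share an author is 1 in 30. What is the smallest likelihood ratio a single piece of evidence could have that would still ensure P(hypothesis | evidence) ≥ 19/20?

Prior odds = (1/30)/(29/30) = 1/29.
Target odds = 0.95/0.05 = 19.
Required Bayes factor = 19 ÷ (1/29) = 551.

551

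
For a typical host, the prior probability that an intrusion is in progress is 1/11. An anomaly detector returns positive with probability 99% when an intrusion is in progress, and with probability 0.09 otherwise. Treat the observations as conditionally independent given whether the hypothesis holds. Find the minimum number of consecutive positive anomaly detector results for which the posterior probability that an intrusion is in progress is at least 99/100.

Prior odds = (1/11)/(10/11) = 0.1.
Likelihood ratio of a positive result = 0.99/0.09 = 11.
Target posterior odds = 0.99/0.01 = 99.
Require 11ⁿ ≥ 99 ÷ 0.1 = 990.
11² = 121 falls short of 990 but 11³ = 1331 reaches it, so n = 3.

3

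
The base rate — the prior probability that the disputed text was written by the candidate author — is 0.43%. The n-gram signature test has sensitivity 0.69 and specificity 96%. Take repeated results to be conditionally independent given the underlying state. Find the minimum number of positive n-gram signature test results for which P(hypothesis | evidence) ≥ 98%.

Prior odds: 0.0043 ÷ 0.9957 = 43/9957.
False-positive rate = 1 − 0.96 = 0.04; likelihood ratio of a positive = 0.69/0.04 = 17.25.
Target odds: 0.98 ÷ 0.02 = 49.
Require 17.25ⁿ ≥ 49 ÷ (43/9957) = 487893/43.
17.25³ = 5132.953125 falls short of 487893/43 but 17.25⁴ = 22667121/256 reaches it, so n = 4.

4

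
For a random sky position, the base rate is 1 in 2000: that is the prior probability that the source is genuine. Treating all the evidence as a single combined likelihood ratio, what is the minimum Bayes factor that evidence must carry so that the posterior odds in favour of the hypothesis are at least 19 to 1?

Prior odds = 0.0005/0.9995 = 1/1999.
Target odds = 19.
Required Bayes factor = 19 ÷ (1/1999) = 37981.

37981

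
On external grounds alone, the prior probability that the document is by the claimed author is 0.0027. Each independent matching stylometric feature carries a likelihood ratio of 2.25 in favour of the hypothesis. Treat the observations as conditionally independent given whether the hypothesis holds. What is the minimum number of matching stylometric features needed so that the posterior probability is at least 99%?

13

Prior odds = 0.0027/0.9973 = 27/9973.
Likelihood ratio per matching stylometric feature = 2.25.
Target odds: 0.99 ÷ 0.01 = 99.
Need (27/9973) × 2.25ⁿ ≥ 99, i.e. 2.25ⁿ ≥ 109703/3.
2.25¹² ≈16834.1 falls short of 109703/3 but 2.25¹³ ≈37876.8 reaches it, so n = 13.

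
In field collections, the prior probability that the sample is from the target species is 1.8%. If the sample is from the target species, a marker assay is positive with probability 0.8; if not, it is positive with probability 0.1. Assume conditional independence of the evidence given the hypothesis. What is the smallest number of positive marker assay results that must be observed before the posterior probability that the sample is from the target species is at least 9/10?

3

Prior odds: 0.018 ÷ 0.982 = 9/491.
Likelihood ratio of a positive = 0.8/0.1 = 8.
Target odds: 0.9 ÷ 0.1 = 9.
Require 8ⁿ ≥ 9 ÷ (9/491) = 491.
8² = 64 falls short of 491 but 8³ = 512 reaches it, so n = 3.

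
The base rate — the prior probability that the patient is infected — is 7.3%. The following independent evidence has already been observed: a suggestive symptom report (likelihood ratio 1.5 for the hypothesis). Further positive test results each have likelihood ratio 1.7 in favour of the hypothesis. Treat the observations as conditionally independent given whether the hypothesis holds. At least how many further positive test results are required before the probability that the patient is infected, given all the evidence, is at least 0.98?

12

Prior odds = 0.073/0.927 = 73/927.
Bayes factor of the evidence already in hand = 1.5.
Odds after that evidence = (73/927) × 1.5 = 73/618.
Target odds = 0.98/0.02 = 49.
Need 1.7ⁿ ≥ 49 ÷ (73/618) = 30282/73.
1.7¹¹ ≈342.719 falls short of 30282/73 but 1.7¹² ≈582.622 reaches it, so n = 12.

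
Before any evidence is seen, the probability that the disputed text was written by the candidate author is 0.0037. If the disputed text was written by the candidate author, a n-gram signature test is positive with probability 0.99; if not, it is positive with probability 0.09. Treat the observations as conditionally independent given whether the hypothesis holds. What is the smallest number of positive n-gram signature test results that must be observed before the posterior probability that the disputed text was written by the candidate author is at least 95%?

4

Prior odds: 0.0037 ÷ 0.9963 = 37/9963.
Likelihood ratio of a positive = 0.99/0.09 = 11.
Target posterior odds = 0.95/0.05 = 19.
Require 11ⁿ ≥ 19 ÷ (37/9963) = 189297/37.
11³ = 1331 falls short of 189297/37 but 11⁴ = 14641 reaches it, so n = 4.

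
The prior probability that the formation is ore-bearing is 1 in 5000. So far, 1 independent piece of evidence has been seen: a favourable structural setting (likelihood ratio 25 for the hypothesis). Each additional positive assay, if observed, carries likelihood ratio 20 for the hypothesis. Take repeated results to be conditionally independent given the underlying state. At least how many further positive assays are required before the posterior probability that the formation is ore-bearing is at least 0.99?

4

Prior odds = 0.0002/0.9998 = 1/4999.
Bayes factor of the evidence already in hand = 25.
Odds after that evidence = (1/4999) × 25 = 25/4999.
Target odds = 0.99/0.01 = 99.
Need 20ⁿ ≥ 99 ÷ (25/4999) = 19796.04.
20³ = 8000 falls short of 19796.04 but 20⁴ = 160000 reaches it, so n = 4.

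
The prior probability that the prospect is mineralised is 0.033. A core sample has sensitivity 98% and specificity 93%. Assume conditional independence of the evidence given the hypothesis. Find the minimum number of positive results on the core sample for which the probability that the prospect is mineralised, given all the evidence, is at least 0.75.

Prior odds = 0.033/0.967 = 33/967.
False-positive rate = 1 − 0.93 = 0.07; likelihood ratio of a positive = 0.98/0.07 = 14.
Target odds: 0.75 ÷ 0.25 = 3.
Require 14ⁿ ≥ 3 ÷ (33/967) = 967/11.
14¹ = 14 falls short of 967/11 but 14² = 196 reaches it, so n = 2.

2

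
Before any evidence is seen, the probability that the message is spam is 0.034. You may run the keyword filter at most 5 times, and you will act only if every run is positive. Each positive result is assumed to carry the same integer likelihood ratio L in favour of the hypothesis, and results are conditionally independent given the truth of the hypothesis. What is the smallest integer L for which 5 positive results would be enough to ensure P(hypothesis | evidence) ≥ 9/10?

Prior odds = 0.034/0.966 = 17/483.
Target odds = 0.9/0.1 = 9.
Need L⁵ ≥ 9 ÷ (17/483) = 4347/17.
3⁵ = 243 < 4347/17 ≤ 1024 = 4⁵, so L = 4.

4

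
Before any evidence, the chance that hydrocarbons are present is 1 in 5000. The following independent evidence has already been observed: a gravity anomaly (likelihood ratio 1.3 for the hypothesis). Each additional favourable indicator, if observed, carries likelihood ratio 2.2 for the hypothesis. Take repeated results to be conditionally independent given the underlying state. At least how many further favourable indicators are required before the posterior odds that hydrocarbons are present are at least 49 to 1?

Prior odds = 0.0002/0.9998 = 1/4999.
Bayes factor of the evidence already in hand = 1.3.
Odds after that evidence = (1/4999) × 1.3 = 13/49990.
Target odds = 49.
Need 2.2ⁿ ≥ 49 ÷ (13/49990) = 2449510/13.
2.2¹⁵ ≈136880 falls short of 2449510/13 but 2.2¹⁶ ≈301136 reaches it, so n = 16.

16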